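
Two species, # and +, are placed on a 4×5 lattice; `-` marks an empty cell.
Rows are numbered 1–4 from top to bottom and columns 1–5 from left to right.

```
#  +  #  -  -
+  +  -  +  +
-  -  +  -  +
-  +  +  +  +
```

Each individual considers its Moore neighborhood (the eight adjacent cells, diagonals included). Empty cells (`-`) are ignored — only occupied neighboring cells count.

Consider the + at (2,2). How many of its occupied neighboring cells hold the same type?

3

Occupied neighbors of (2,2): (1,1)=#, (1,2)=+, (1,3)=#, (2,1)=+, (3,3)=+.
Same type (+): 3 of 5.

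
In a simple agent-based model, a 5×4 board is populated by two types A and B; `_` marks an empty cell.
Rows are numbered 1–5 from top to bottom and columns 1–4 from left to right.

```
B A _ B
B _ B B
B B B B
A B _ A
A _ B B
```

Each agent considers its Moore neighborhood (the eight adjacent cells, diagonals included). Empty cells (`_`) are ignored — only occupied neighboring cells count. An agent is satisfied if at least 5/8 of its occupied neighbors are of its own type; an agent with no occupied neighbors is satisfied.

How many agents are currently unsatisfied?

6

Row 1: (1,1)B 1/2 unhappy · (1,2)A 0/3 unhappy · (1,4)B 2/2 ok
Row 2: (2,1)B 3/4 ok · (2,3)B 5/6 ok · (2,4)B 4/4 ok
Row 3: (3,1)B 3/4 ok · (3,2)B 5/6 ok · (3,3)B 5/6 ok · (3,4)B 3/4 ok
Row 4: (4,1)A 1/4 unhappy · (4,2)B 4/6 ok · (4,4)A 0/4 unhappy
Row 5: (5,1)A 1/2 unhappy · (5,3)B 2/3 ok · (5,4)B 1/2 unhappy
Unsatisfied: (1,1), (1,2), (4,1), (4,4), (5,1), (5,4) — 6 in total.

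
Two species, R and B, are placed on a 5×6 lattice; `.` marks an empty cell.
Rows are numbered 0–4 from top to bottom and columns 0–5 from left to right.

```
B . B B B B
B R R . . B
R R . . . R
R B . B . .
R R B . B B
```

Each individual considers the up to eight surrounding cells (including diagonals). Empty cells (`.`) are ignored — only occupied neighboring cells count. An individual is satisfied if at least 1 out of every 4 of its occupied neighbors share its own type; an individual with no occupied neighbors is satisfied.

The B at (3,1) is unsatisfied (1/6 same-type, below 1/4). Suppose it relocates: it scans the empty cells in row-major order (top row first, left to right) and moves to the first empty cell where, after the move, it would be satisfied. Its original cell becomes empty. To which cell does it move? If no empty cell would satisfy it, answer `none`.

(0,1)

Vacating (3,1). Empty cells in order:
  (0,1): 3/5 same-type → satisfied — stop here.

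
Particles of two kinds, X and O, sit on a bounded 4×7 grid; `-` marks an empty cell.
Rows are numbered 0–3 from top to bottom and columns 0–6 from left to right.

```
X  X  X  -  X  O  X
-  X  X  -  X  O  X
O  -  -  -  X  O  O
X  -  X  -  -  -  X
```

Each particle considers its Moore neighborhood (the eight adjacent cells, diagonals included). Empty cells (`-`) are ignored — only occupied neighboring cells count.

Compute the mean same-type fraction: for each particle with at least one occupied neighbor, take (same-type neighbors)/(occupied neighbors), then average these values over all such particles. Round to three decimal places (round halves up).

0.459

(0,0)X 2/2
(0,1)X 4/4
(0,2)X 3/3
(0,4)X 1/3
(0,5)O 1/5
(0,6)X 1/3
(1,1)X 4/5
(1,2)X 3/3
(1,4)X 2/5
(1,5)O 3/8
(1,6)X 1/5
(2,0)O 0/2
(2,4)X 1/3
(2,5)O 2/6
(2,6)O 2/4
(3,0)X 0/1
(3,2)X — no occupied neighbors
(3,6)X 0/2
Sum over 17 particles: 2/2 + 4/4 + 3/3 + 1/3 + 1/5 + 1/3 + 4/5 + 3/3 + 2/5 + 3/8 + 1/5 + 0/2 + 1/3 + 2/6 + 2/4 + 0/1 + 0/2 = 937/120; mean = 937/120 ÷ 17 = 937/2040 = 0.459313… → 0.459.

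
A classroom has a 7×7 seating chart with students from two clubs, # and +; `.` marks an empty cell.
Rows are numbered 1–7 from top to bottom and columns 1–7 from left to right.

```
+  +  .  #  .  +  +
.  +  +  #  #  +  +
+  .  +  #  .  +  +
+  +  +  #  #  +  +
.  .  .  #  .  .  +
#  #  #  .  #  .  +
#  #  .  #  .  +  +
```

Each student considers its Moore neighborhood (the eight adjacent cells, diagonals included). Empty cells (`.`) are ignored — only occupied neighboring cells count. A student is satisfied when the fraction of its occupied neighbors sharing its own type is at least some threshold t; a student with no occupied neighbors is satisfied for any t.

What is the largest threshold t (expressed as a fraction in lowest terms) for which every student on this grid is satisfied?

2/5

(1,1)+ 2/2
(1,2)+ 3/3
(1,4)# 2/3
(1,6)+ 3/4
(1,7)+ 3/3
(2,2)+ 5/5
(2,3)+ 3/6
(2,4)# 3/5
(2,5)# 3/6
(2,6)+ 5/6
(2,7)+ 5/5
(3,1)+ 3/3
(3,3)+ 4/7
(3,4)# 4/7
(3,6)+ 5/7
(3,7)+ 5/5
(4,1)+ 2/2
(4,2)+ 4/4
(4,3)+ 2/5
(4,4)# 3/5
(4,5)# 3/5
(4,6)+ 4/5
(4,7)+ 4/4
(5,4)# 4/5
(5,7)+ 3/3
(6,1)# 3/3
(6,2)# 4/4
(6,3)# 4/4
(6,5)# 2/3
(6,7)+ 3/3
(7,1)# 3/3
(7,2)# 4/4
(7,4)# 2/2
(7,6)+ 2/3
(7,7)+ 2/2
The smallest same-type fraction is 2/5 at (4,3), which reduces to 2/5. Any threshold above that leaves this student unsatisfied.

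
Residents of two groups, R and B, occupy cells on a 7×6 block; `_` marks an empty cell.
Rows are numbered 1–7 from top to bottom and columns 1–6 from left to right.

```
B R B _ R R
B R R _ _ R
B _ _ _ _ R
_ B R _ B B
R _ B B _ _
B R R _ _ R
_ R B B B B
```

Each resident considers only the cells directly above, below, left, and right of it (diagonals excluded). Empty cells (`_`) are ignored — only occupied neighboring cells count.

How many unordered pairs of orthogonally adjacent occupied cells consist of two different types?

13

Scan each occupied cell's neighbors to the right and below so each pair is counted once.
Row 1: B(1,1)–R(1,2)≠ B(1,1)–B(2,1)= R(1,2)–B(1,3)≠ R(1,2)–R(2,2)= B(1,3)–R(2,3)≠ R(1,5)–R(1,6)= R(1,6)–R(2,6)=  → 3/7 unlike.
Row 2: B(2,1)–R(2,2)≠ B(2,1)–B(3,1)= R(2,2)–R(2,3)= R(2,6)–R(3,6)=  → 1/4 unlike.
Row 3: R(3,6)–B(4,6)≠  → 1/1 unlike.
Row 4: B(4,2)–R(4,3)≠ R(4,3)–B(5,3)≠ B(4,5)–B(4,6)=  → 2/3 unlike.
Row 5: R(5,1)–B(6,1)≠ B(5,3)–B(5,4)= B(5,3)–R(6,3)≠  → 2/3 unlike.
Row 6: B(6,1)–R(6,2)≠ R(6,2)–R(6,3)= R(6,2)–R(7,2)= R(6,3)–B(7,3)≠ R(6,6)–B(7,6)≠  → 3/5 unlike.
Row 7: R(7,2)–B(7,3)≠ B(7,3)–B(7,4)= B(7,4)–B(7,5)= B(7,5)–B(7,6)=  → 1/4 unlike.
Total adjacent occupied pairs: 27; unlike-type pairs: 13.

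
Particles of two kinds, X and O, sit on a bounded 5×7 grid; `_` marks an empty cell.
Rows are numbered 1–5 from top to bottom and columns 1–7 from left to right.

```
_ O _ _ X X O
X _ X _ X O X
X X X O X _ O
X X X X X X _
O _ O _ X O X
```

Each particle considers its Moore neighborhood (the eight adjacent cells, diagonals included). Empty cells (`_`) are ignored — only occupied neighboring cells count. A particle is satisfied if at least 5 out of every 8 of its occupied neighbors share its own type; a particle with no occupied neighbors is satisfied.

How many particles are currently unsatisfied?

(1,2)O 0/2 not
(1,5)X 2/3 satisfied
(1,6)X 3/5 not
(1,7)O 1/3 not
(2,1)X 2/3 satisfied
(2,3)X 2/4 not
(2,5)X 3/5 not
(2,6)O 2/7 not
(2,7)X 1/4 not
(3,1)X 4/4 satisfied
(3,2)X 7/7 satisfied
(3,3)X 5/6 satisfied
(3,4)O 0/7 not
(3,5)X 4/6 satisfied
(3,7)O 1/3 not
(4,1)X 3/4 satisfied
(4,2)X 5/7 satisfied
(4,3)X 4/6 satisfied
(4,4)X 5/7 satisfied
(4,5)X 4/6 satisfied
(4,6)X 4/6 satisfied
(5,1)O 0/2 not
(5,3)O 0/3 not
(5,5)X 3/4 satisfied
(5,6)O 0/4 not
(5,7)X 1/2 not
Unsatisfied: (1,2), (1,6), (1,7), (2,3), (2,5), (2,6), (2,7), (3,4), (3,7), (5,1), (5,3), (5,6), (5,7) — 13 in total.

13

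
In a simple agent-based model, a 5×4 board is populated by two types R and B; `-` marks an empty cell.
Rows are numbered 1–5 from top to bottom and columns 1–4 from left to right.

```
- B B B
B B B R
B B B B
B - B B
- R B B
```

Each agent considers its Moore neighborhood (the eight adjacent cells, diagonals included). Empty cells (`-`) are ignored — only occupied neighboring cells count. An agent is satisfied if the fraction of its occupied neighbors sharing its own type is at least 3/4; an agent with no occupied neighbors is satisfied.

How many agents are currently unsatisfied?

4

Row 1: (1,2)B 4/4 ok · (1,3)B 4/5 ok · (1,4)B 2/3 unhappy
Row 2: (2,1)B 4/4 ok · (2,2)B 7/7 ok · (2,3)B 7/8 ok · (2,4)R 0/5 unhappy
Row 3: (3,1)B 4/4 ok · (3,2)B 7/7 ok · (3,3)B 6/7 ok · (3,4)B 4/5 ok
Row 4: (4,1)B 2/3 unhappy · (4,3)B 6/7 ok · (4,4)B 5/5 ok
Row 5: (5,2)R 0/3 unhappy · (5,3)B 3/4 ok · (5,4)B 3/3 ok
Unsatisfied: (1,4), (2,4), (4,1), (5,2) — 4 in total.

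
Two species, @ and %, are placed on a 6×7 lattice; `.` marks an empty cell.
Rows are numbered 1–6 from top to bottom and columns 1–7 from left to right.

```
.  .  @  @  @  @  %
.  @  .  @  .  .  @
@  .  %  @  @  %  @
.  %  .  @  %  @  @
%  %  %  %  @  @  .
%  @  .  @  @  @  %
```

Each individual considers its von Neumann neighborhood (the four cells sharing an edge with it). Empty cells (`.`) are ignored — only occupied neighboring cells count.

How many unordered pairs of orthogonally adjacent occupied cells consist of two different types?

16

Scan each occupied cell's neighbors to the right and below so each pair is counted once.
From row 1: 2 unlike of 6 pairs (running 2/6).
From row 2: 0 unlike of 2 pairs (running 2/8).
From row 3: 5 unlike of 8 pairs (running 7/16).
From row 4: 4 unlike of 7 pairs (running 11/23).
From row 5: 3 unlike of 10 pairs (running 14/33).
From row 6: 2 unlike of 4 pairs (running 16/37).
Total adjacent occupied pairs: 37; unlike-type pairs: 16.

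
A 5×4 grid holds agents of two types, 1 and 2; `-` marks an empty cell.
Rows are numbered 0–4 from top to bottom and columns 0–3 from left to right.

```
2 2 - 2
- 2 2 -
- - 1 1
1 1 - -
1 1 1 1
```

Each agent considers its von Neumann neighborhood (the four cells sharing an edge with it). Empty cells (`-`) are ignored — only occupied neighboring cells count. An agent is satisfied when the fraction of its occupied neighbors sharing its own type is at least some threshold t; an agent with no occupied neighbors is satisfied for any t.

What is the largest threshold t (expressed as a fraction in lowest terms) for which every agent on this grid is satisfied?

1/2

(0,0)2 1/1
(0,1)2 2/2
(0,3)2 — no occupied neighbors
(1,1)2 2/2
(1,2)2 1/2
(2,2)1 1/2
(2,3)1 1/1
(3,0)1 2/2
(3,1)1 2/2
(4,0)1 2/2
(4,1)1 3/3
(4,2)1 2/2
(4,3)1 1/1
The smallest same-type fraction is 1/2 at (1,2), which reduces to 1/2. Any threshold above that leaves this agent unsatisfied.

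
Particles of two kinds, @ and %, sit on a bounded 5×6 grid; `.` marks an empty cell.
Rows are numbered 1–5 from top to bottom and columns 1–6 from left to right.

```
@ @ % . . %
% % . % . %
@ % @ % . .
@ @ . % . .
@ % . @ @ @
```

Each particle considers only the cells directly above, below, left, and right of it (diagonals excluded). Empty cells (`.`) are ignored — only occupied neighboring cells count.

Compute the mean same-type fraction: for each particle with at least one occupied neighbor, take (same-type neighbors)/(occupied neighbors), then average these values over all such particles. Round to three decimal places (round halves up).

(1,1)@ 1/2
(1,2)@ 1/3
(1,3)% 0/1
(1,6)% 1/1
(2,1)% 1/3
(2,2)% 2/3
(2,4)% 1/1
(2,6)% 1/1
(3,1)@ 1/3
(3,2)% 1/4
(3,3)@ 0/2
(3,4)% 2/3
(4,1)@ 3/3
(4,2)@ 1/3
(4,4)% 1/2
(5,1)@ 1/2
(5,2)% 0/2
(5,4)@ 1/2
(5,5)@ 2/2
(5,6)@ 1/1
Sum over 20 particles: 1/2 + 1/3 + 0/1 + 1/1 + 1/3 + 2/3 + 1/1 + 1/1 + 1/3 + 1/4 + 0/2 + 2/3 + 3/3 + 1/3 + 1/2 + 1/2 + 0/2 + 1/2 + 2/2 + 1/1 = 131/12; mean = 131/12 ÷ 20 = 131/240 = 0.545833… → 0.546.

0.546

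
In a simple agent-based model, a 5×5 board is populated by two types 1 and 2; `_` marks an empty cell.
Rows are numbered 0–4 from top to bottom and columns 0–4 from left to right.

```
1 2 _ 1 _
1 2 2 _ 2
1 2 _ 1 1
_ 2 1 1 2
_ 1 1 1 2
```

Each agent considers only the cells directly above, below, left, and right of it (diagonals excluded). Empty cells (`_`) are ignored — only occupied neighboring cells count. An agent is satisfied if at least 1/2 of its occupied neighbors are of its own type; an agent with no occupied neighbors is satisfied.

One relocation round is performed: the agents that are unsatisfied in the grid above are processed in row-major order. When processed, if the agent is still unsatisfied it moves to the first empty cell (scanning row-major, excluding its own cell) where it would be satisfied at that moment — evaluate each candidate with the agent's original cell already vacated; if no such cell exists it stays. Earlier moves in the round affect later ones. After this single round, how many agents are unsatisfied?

2

Initially unsatisfied (in order): (1,4), (2,4), (3,1), (3,4).
  (1,4) → (0,2).
  (2,4): now satisfied by earlier moves; stays.
  (3,1) → (2,2).
  (3,4): no empty cell satisfies it; stays.
Resulting grid:
1 2 2 1 _
1 2 2 _ _
1 2 2 1 1
_ _ 1 1 2
_ 1 1 1 2
Unsatisfied now: (0,3), (3,4).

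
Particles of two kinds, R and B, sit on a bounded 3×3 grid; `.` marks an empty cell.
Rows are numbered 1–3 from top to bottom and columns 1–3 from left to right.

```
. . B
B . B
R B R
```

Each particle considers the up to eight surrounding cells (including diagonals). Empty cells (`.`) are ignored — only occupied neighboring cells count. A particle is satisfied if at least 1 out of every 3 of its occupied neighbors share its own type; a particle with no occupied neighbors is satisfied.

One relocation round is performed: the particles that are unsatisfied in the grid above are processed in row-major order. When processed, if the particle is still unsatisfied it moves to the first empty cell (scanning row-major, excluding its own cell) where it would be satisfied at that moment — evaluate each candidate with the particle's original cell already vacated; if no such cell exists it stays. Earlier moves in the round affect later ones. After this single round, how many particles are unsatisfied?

Initially unsatisfied (in order): (3,1), (3,3).
  (3,1): no empty cell satisfies it; stays.
  (3,3): no empty cell satisfies it; stays.
Resulting grid:
. . B
B . B
R B R
Unsatisfied now: (3,1), (3,3).

2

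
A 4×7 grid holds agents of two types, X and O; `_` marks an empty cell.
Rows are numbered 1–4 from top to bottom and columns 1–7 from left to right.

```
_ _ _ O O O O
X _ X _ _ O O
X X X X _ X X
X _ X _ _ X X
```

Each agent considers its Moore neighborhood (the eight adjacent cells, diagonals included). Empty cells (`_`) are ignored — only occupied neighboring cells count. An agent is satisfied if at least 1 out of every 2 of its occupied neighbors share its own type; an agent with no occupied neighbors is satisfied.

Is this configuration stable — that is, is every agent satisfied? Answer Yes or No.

Yes

(1,4)O 1/2 satisfied
(1,5)O 3/3 satisfied
(1,6)O 4/4 satisfied
(1,7)O 3/3 satisfied
(2,1)X 2/2 satisfied
(2,3)X 3/4 satisfied
(2,6)O 4/6 satisfied
(2,7)O 3/5 satisfied
(3,1)X 3/3 satisfied
(3,2)X 6/6 satisfied
(3,3)X 4/4 satisfied
(3,4)X 3/3 satisfied
(3,6)X 3/5 satisfied
(3,7)X 3/5 satisfied
(4,1)X 2/2 satisfied
(4,3)X 3/3 satisfied
(4,6)X 3/3 satisfied
(4,7)X 3/3 satisfied
All meet the threshold, so the configuration is stable.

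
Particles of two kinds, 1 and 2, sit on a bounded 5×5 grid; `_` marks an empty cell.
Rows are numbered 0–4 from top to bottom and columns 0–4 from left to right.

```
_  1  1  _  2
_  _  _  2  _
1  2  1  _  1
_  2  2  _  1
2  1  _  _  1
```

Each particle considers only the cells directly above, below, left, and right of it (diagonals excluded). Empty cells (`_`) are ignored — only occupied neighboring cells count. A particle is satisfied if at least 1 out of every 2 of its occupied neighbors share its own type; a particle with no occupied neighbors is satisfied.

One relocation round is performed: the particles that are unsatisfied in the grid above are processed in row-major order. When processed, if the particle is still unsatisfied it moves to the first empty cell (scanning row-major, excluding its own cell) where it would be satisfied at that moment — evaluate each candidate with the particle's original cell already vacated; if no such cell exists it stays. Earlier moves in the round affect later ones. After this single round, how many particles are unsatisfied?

Initially unsatisfied (in order): (2,0), (2,1), (2,2), (4,0), (4,1).
  (2,0) → (0,0).
  (2,1): now satisfied by earlier moves; stays.
  (2,2) → (1,0).
  (4,0) → (0,3).
  (4,1) → (1,1).
Resulting grid:
1 1 1 2 2
1 1 _ 2 _
_ 2 _ _ 1
_ 2 2 _ 1
_ _ _ _ 1
All satisfied now.

0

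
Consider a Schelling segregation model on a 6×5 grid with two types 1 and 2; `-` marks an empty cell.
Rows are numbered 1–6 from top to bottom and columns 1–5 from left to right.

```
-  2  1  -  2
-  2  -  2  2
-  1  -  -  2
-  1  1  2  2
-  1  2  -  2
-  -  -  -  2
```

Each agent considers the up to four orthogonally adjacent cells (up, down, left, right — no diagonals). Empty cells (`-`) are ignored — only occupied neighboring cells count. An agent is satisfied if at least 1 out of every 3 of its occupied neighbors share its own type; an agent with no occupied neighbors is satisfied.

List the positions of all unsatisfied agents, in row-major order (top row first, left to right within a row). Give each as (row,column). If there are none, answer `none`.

(1,3), (5,3)

(1,2)2 1/2 ✓
(1,3)1 0/1 ✗
(1,5)2 1/1 ✓
(2,2)2 1/2 ✓
(2,4)2 1/1 ✓
(2,5)2 3/3 ✓
(3,2)1 1/2 ✓
(3,5)2 2/2 ✓
(4,2)1 3/3 ✓
(4,3)1 1/3 ✓
(4,4)2 1/2 ✓
(4,5)2 3/3 ✓
(5,2)1 1/2 ✓
(5,3)2 0/2 ✗
(5,5)2 2/2 ✓
(6,5)2 1/1 ✓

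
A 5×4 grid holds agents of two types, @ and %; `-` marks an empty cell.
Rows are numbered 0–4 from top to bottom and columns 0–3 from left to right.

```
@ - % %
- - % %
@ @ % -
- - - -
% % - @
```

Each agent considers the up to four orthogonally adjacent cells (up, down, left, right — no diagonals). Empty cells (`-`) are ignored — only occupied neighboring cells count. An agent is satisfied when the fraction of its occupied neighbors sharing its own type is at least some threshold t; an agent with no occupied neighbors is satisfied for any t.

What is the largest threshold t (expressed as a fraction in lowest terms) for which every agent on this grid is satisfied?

1/2

Row 0: (0,0)@ — no occupied neighbors · (0,2)% 2/2 · (0,3)% 2/2
Row 1: (1,2)% 3/3 · (1,3)% 2/2
Row 2: (2,0)@ 1/1 · (2,1)@ 1/2 · (2,2)% 1/2
Row 4: (4,0)% 1/1 · (4,1)% 1/1 · (4,3)@ — no occupied neighbors
The smallest same-type fraction is 1/2 at (2,1), which reduces to 1/2. Any threshold above that leaves this agent unsatisfied.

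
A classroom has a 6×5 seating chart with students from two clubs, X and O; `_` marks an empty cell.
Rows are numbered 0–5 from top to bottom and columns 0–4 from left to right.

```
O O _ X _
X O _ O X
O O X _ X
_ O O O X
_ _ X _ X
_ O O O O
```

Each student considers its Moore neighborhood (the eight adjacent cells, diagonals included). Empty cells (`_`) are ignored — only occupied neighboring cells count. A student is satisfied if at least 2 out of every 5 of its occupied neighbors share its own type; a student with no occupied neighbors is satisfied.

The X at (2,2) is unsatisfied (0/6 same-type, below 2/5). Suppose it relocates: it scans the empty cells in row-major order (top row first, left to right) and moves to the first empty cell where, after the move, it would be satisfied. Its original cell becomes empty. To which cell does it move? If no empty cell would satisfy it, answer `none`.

Vacating (2,2). Empty cells in order:
  (0,2): 1/4 same-type → still unsatisfied.
  (0,4): 2/3 same-type → satisfied — stop here.

(0,4)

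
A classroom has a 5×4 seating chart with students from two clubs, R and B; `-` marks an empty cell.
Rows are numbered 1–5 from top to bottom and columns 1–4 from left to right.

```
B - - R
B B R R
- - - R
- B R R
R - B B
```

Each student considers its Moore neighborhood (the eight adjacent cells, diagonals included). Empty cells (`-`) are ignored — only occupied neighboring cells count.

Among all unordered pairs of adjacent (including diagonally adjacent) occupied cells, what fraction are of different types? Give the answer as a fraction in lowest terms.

Scan each occupied cell's neighbors to the right and below (and the two forward diagonals) so each pair is counted once.
Row 1: B(1,1)–B(2,1)= B(1,1)–B(2,2)= R(1,4)–R(2,4)= R(1,4)–R(2,3)=  → 0/4 unlike.
Row 2: B(2,1)–B(2,2)= B(2,2)–R(2,3)≠ R(2,3)–R(2,4)= R(2,3)–R(3,4)= R(2,4)–R(3,4)=  → 1/5 unlike.
Row 3: R(3,4)–R(4,4)= R(3,4)–R(4,3)=  → 0/2 unlike.
Row 4: B(4,2)–R(4,3)≠ B(4,2)–B(5,3)= B(4,2)–R(5,1)≠ R(4,3)–R(4,4)= R(4,3)–B(5,3)≠ R(4,3)–B(5,4)≠ R(4,4)–B(5,4)≠ R(4,4)–B(5,3)≠  → 6/8 unlike.
Row 5: B(5,3)–B(5,4)=  → 0/1 unlike.
Total adjacent occupied pairs: 20; unlike-type pairs: 7.
7/20 is already in lowest terms.

7/20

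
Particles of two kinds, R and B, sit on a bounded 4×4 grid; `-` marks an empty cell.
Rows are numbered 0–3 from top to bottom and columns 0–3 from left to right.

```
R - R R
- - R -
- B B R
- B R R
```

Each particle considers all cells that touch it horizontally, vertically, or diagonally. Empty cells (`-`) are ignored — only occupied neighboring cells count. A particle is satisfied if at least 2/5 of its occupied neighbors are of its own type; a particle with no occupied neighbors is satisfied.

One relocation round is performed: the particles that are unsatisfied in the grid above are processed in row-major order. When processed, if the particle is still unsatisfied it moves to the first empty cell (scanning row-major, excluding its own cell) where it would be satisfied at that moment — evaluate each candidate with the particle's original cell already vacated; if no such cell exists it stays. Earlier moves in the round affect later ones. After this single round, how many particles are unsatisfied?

Initially unsatisfied (in order): (2,2).
  (2,2) → (1,0).
Resulting grid:
R - R R
B - R -
- B - R
- B R R
Unsatisfied now: (0,0).

1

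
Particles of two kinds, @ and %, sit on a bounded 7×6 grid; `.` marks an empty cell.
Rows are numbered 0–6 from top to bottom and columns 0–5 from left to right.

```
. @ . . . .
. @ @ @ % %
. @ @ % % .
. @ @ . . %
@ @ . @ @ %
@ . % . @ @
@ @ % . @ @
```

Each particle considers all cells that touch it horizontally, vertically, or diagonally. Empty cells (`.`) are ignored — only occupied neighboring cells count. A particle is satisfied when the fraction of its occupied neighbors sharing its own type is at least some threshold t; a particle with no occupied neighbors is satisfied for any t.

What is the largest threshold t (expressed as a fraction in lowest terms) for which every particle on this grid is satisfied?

1/4

(0,1)@ 2/2
(1,1)@ 4/4
(1,2)@ 5/6
(1,3)@ 2/5
(1,4)% 3/4
(1,5)% 2/2
(2,1)@ 5/5
(2,2)@ 6/7
(2,3)% 2/6
(2,4)% 4/5
(3,1)@ 5/5
(3,2)@ 5/6
(3,5)% 2/3
(4,0)@ 3/3
(4,1)@ 4/5
(4,3)@ 3/4
(4,4)@ 3/5
(4,5)% 1/4
(5,0)@ 4/4
(5,2)% 1/4
(5,4)@ 5/6
(5,5)@ 4/5
(6,0)@ 2/2
(6,1)@ 2/4
(6,2)% 1/2
(6,4)@ 3/3
(6,5)@ 3/3
The smallest same-type fraction is 1/4 at (4,5), which reduces to 1/4. Any threshold above that leaves this particle unsatisfied.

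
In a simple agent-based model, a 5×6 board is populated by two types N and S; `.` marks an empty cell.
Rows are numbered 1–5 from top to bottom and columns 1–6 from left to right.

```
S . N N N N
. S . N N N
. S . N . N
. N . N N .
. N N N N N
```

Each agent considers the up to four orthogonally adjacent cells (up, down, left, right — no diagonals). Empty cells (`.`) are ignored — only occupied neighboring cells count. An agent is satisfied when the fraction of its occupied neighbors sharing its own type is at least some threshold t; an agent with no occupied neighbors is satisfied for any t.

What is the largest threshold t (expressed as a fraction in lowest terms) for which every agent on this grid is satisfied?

(1,1)S — no occupied neighbors
(1,3)N 1/1
(1,4)N 3/3
(1,5)N 3/3
(1,6)N 2/2
(2,2)S 1/1
(2,4)N 3/3
(2,5)N 3/3
(2,6)N 3/3
(3,2)S 1/2
(3,4)N 2/2
(3,6)N 1/1
(4,2)N 1/2
(4,4)N 3/3
(4,5)N 2/2
(5,2)N 2/2
(5,3)N 2/2
(5,4)N 3/3
(5,5)N 3/3
(5,6)N 1/1
The smallest same-type fraction is 1/2 at (3,2), which reduces to 1/2. Any threshold above that leaves this agent unsatisfied.

1/2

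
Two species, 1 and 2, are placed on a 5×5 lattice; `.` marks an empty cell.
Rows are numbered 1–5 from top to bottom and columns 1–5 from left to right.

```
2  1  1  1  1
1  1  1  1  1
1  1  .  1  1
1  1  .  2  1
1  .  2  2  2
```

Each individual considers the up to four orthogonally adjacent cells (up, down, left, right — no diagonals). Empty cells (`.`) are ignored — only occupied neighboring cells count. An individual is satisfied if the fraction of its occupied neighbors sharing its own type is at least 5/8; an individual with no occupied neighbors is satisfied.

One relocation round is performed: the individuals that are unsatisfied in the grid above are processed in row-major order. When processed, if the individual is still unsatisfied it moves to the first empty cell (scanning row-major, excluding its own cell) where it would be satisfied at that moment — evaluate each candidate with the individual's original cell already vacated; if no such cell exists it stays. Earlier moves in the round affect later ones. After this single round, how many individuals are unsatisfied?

0

Initially unsatisfied (in order): (1,1), (4,4), (4,5), (5,5).
  (1,1) → (4,3).
  (4,4): no empty cell satisfies it; stays.
  (4,5) → (1,1).
  (5,5): now satisfied by earlier moves; stays.
Resulting grid:
1 1 1 1 1
1 1 1 1 1
1 1 . 1 1
1 1 2 2 .
1 . 2 2 2
All satisfied now.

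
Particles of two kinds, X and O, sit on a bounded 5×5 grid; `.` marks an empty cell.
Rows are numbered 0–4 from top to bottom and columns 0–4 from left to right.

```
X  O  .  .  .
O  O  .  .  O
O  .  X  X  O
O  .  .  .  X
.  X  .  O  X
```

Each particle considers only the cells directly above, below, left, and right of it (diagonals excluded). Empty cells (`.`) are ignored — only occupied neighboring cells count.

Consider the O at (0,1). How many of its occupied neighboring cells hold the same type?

Occupied neighbors of (0,1): (1,1)=O, (0,0)=X.
Same type (O): 1 of 2.

1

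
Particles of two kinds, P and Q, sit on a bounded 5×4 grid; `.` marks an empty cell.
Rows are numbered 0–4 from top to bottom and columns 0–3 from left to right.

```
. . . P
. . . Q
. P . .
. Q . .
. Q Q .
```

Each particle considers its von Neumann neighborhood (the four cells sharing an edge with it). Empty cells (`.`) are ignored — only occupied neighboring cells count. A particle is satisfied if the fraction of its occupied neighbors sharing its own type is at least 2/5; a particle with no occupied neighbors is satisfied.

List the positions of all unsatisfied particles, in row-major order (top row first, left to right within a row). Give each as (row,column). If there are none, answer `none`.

(0,3)P 0/1 not
(1,3)Q 0/1 not
(2,1)P 0/1 not
(3,1)Q 1/2 satisfied
(4,1)Q 2/2 satisfied
(4,2)Q 1/1 satisfied

(0,3), (1,3), (2,1)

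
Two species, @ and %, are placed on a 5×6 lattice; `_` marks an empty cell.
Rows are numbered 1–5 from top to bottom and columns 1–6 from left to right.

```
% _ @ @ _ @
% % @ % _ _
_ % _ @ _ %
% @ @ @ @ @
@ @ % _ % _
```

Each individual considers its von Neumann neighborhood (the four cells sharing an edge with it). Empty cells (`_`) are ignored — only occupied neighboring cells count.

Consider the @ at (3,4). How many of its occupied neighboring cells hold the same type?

1

Occupied neighbors of (3,4): (2,4)=%, (4,4)=@.
Same type (@): 1 of 2.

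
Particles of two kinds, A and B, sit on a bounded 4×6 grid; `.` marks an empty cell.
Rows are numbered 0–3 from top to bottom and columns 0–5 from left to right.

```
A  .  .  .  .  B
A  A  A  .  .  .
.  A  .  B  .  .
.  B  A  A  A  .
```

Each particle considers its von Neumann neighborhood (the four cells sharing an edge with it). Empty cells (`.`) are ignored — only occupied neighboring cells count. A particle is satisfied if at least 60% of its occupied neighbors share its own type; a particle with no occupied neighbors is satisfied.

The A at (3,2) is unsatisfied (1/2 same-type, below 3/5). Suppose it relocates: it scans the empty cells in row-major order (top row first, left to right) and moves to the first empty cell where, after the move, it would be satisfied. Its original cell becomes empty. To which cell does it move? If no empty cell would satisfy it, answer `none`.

Vacating (3,2). Empty cells in order:
  (0,1): 2/2 same-type → satisfied — stop here.

(0,1)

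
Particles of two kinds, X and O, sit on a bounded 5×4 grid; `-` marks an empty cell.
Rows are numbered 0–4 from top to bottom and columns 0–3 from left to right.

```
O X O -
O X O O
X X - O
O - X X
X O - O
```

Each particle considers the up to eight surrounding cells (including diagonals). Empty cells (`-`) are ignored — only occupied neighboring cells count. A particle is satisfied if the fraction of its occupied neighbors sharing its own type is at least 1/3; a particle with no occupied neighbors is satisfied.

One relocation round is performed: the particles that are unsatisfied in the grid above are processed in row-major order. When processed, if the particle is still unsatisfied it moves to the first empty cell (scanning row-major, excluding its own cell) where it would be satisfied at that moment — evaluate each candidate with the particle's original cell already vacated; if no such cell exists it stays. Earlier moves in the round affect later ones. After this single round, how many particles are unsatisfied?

0

Initially unsatisfied (in order): (0,1), (1,0), (3,0), (4,0), (4,3).
  (0,1) → (2,2).
  (1,0) → (0,1).
  (3,0) → (0,3).
  (4,0) → (1,0).
  (4,3) → (3,0).
Resulting grid:
O O O O
X X O O
X X X O
O - X X
- O - -
All satisfied now.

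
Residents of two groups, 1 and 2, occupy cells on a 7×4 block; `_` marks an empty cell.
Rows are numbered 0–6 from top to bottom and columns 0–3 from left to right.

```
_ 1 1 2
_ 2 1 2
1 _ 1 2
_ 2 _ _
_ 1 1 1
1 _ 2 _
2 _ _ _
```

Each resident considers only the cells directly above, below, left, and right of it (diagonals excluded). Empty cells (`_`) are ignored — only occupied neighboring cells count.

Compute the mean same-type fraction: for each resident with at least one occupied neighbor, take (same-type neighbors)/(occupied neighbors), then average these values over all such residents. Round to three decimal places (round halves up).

0.400

(0,1)1 1/2
(0,2)1 2/3
(0,3)2 1/2
(1,1)2 0/2
(1,2)1 2/4
(1,3)2 2/3
(2,0)1 — no occupied neighbors
(2,2)1 1/2
(2,3)2 1/2
(3,1)2 0/1
(4,1)1 1/2
(4,2)1 2/3
(4,3)1 1/1
(5,0)1 0/1
(5,2)2 0/1
(6,0)2 0/1
Sum over 15 residents: 1/2 + 2/3 + 1/2 + 0/2 + 2/4 + 2/3 + 1/2 + 1/2 + 0/1 + 1/2 + 2/3 + 1/1 + 0/1 + 0/1 + 0/1 = 6; mean = 6 ÷ 15 = 2/5 = 0.4 → 0.400.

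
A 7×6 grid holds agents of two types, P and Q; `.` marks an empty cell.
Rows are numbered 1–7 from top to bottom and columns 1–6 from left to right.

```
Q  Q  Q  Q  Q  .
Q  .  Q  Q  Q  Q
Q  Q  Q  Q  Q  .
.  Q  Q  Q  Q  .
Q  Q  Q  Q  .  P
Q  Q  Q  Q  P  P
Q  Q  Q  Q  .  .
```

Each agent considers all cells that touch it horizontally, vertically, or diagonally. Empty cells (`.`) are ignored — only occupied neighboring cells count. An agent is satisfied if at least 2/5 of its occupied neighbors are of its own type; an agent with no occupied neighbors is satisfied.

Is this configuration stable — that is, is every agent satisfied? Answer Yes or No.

Yes

Row 1: (1,1)Q 2/2 satisfied · (1,2)Q 4/4 satisfied · (1,3)Q 4/4 satisfied · (1,4)Q 5/5 satisfied · (1,5)Q 4/4 satisfied
Row 2: (2,1)Q 4/4 satisfied · (2,3)Q 7/7 satisfied · (2,4)Q 8/8 satisfied · (2,5)Q 6/6 satisfied · (2,6)Q 3/3 satisfied
Row 3: (3,1)Q 3/3 satisfied · (3,2)Q 6/6 satisfied · (3,3)Q 7/7 satisfied · (3,4)Q 8/8 satisfied · (3,5)Q 6/6 satisfied
Row 4: (4,2)Q 7/7 satisfied · (4,3)Q 8/8 satisfied · (4,4)Q 7/7 satisfied · (4,5)Q 4/5 satisfied
Row 5: (5,1)Q 4/4 satisfied · (5,2)Q 7/7 satisfied · (5,3)Q 8/8 satisfied · (5,4)Q 6/7 satisfied · (5,6)P 2/3 satisfied
Row 6: (6,1)Q 5/5 satisfied · (6,2)Q 8/8 satisfied · (6,3)Q 8/8 satisfied · (6,4)Q 5/6 satisfied · (6,5)P 2/5 satisfied · (6,6)P 2/2 satisfied
Row 7: (7,1)Q 3/3 satisfied · (7,2)Q 5/5 satisfied · (7,3)Q 5/5 satisfied · (7,4)Q 3/4 satisfied
All meet the threshold, so the configuration is stable.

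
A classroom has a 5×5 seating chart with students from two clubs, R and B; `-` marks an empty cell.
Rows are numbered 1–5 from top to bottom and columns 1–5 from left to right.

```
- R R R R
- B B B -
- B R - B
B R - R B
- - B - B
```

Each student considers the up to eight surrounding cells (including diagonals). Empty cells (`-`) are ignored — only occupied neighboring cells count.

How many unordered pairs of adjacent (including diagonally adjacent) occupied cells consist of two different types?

19

Scan each occupied cell's neighbors to the right and below (and the two forward diagonals) so each pair is counted once.
Row 1: R(1,2)–R(1,3)= R(1,2)–B(2,2)≠ R(1,2)–B(2,3)≠ R(1,3)–R(1,4)= R(1,3)–B(2,3)≠ R(1,3)–B(2,4)≠ R(1,3)–B(2,2)≠ R(1,4)–R(1,5)= R(1,4)–B(2,4)≠ R(1,4)–B(2,3)≠ R(1,5)–B(2,4)≠  → 8/11 unlike.
Row 2: B(2,2)–B(2,3)= B(2,2)–B(3,2)= B(2,2)–R(3,3)≠ B(2,3)–B(2,4)= B(2,3)–R(3,3)≠ B(2,3)–B(3,2)= B(2,4)–B(3,5)= B(2,4)–R(3,3)≠  → 3/8 unlike.
Row 3: B(3,2)–R(3,3)≠ B(3,2)–R(4,2)≠ B(3,2)–B(4,1)= R(3,3)–R(4,4)= R(3,3)–R(4,2)= B(3,5)–B(4,5)= B(3,5)–R(4,4)≠  → 3/7 unlike.
Row 4: B(4,1)–R(4,2)≠ R(4,2)–B(5,3)≠ R(4,4)–B(4,5)≠ R(4,4)–B(5,5)≠ R(4,4)–B(5,3)≠ B(4,5)–B(5,5)=  → 5/6 unlike.
Total adjacent occupied pairs: 32; unlike-type pairs: 19.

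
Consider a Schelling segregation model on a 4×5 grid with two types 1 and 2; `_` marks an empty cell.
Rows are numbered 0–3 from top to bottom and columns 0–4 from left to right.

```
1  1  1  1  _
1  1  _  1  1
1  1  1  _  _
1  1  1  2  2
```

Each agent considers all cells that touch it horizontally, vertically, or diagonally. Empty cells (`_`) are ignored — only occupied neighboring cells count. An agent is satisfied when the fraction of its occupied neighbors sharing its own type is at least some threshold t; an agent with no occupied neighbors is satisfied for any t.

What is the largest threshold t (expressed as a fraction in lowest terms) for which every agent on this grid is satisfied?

Row 0: (0,0)1 3/3 · (0,1)1 4/4 · (0,2)1 4/4 · (0,3)1 3/3
Row 1: (1,0)1 5/5 · (1,1)1 7/7 · (1,3)1 4/4 · (1,4)1 2/2
Row 2: (2,0)1 5/5 · (2,1)1 7/7 · (2,2)1 5/6
Row 3: (3,0)1 3/3 · (3,1)1 5/5 · (3,2)1 3/4 · (3,3)2 1/3 · (3,4)2 1/1
The smallest same-type fraction is 1/3 at (3,3), which reduces to 1/3. Any threshold above that leaves this agent unsatisfied.

1/3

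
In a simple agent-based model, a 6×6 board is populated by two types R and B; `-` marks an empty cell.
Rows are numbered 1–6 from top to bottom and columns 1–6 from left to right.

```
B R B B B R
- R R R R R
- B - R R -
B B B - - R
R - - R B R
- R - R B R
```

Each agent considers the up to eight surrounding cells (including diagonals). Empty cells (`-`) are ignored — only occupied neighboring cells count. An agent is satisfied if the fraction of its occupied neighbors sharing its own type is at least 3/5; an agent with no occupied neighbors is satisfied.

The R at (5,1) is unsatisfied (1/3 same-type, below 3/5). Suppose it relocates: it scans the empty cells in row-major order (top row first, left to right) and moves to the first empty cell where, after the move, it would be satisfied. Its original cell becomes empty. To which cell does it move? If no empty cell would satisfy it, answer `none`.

Vacating (5,1). Empty cells in order:
  (2,1): 2/4 same-type → still unsatisfied.
  (3,1): 1/4 same-type → still unsatisfied.
  (3,3): 4/7 same-type → still unsatisfied.
  (3,6): 4/4 same-type → satisfied — stop here.

(3,6)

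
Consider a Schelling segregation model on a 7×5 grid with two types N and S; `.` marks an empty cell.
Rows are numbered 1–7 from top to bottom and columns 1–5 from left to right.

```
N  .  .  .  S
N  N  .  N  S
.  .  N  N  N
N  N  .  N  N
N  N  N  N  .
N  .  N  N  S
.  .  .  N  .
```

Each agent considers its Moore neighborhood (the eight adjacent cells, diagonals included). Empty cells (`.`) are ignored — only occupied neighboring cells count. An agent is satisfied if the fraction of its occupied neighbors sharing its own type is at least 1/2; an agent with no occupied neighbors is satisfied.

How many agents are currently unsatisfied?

(1,1)N 2/2 ✓
(1,5)S 1/2 ✓
(2,1)N 2/2 ✓
(2,2)N 3/3 ✓
(2,4)N 3/5 ✓
(2,5)S 1/4 ✗
(3,3)N 5/5 ✓
(3,4)N 5/6 ✓
(3,5)N 4/5 ✓
(4,1)N 3/3 ✓
(4,2)N 5/5 ✓
(4,4)N 6/6 ✓
(4,5)N 4/4 ✓
(5,1)N 4/4 ✓
(5,2)N 6/6 ✓
(5,3)N 6/6 ✓
(5,4)N 5/6 ✓
(6,1)N 2/2 ✓
(6,3)N 5/5 ✓
(6,4)N 4/5 ✓
(6,5)S 0/3 ✗
(7,4)N 2/3 ✓
Unsatisfied: (2,5), (6,5) — 2 in total.

2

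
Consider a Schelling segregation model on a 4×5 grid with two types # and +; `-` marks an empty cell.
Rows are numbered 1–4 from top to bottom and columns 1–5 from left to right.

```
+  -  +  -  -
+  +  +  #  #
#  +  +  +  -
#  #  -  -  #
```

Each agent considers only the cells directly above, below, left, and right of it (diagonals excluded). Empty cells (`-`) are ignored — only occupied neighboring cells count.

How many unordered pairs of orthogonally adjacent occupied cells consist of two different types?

Scan each occupied cell's neighbors to the right and below so each pair is counted once.
From row 1: 0 unlike of 2 pairs (running 0/2).
From row 2: 3 unlike of 8 pairs (running 3/10).
From row 3: 2 unlike of 5 pairs (running 5/15).
From row 4: 0 unlike of 1 pairs (running 5/16).
Total adjacent occupied pairs: 16; unlike-type pairs: 5.

5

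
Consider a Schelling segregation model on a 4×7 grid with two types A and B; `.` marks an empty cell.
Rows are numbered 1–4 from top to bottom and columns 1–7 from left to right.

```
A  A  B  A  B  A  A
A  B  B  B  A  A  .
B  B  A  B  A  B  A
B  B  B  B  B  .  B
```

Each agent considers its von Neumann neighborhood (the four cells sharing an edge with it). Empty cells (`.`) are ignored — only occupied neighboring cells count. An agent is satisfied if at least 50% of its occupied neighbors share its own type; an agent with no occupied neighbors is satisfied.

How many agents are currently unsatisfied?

(1,1)A 2/2 satisfied
(1,2)A 1/3 not
(1,3)B 1/3 not
(1,4)A 0/3 not
(1,5)B 0/3 not
(1,6)A 2/3 satisfied
(1,7)A 1/1 satisfied
(2,1)A 1/3 not
(2,2)B 2/4 satisfied
(2,3)B 3/4 satisfied
(2,4)B 2/4 satisfied
(2,5)A 2/4 satisfied
(2,6)A 2/3 satisfied
(3,1)B 2/3 satisfied
(3,2)B 3/4 satisfied
(3,3)A 0/4 not
(3,4)B 2/4 satisfied
(3,5)A 1/4 not
(3,6)B 0/3 not
(3,7)A 0/2 not
(4,1)B 2/2 satisfied
(4,2)B 3/3 satisfied
(4,3)B 2/3 satisfied
(4,4)B 3/3 satisfied
(4,5)B 1/2 satisfied
(4,7)B 0/1 not
Unsatisfied: (1,2), (1,3), (1,4), (1,5), (2,1), (3,3), (3,5), (3,6), (3,7), (4,7) — 10 in total.

10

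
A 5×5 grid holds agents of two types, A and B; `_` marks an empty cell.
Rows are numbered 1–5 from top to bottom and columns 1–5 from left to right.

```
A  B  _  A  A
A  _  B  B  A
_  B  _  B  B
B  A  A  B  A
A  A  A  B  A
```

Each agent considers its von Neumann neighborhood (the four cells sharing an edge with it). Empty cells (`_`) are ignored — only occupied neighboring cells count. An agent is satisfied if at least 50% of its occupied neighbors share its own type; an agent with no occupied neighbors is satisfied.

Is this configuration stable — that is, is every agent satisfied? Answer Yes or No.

Row 1: (1,1)A 1/2 satisfied · (1,2)B 0/1 not · (1,4)A 1/2 satisfied · (1,5)A 2/2 satisfied
Row 2: (2,1)A 1/1 satisfied · (2,3)B 1/1 satisfied · (2,4)B 2/4 satisfied · (2,5)A 1/3 not
Row 3: (3,2)B 0/1 not · (3,4)B 3/3 satisfied · (3,5)B 1/3 not
Row 4: (4,1)B 0/2 not · (4,2)A 2/4 satisfied · (4,3)A 2/3 satisfied · (4,4)B 2/4 satisfied · (4,5)A 1/3 not
Row 5: (5,1)A 1/2 satisfied · (5,2)A 3/3 satisfied · (5,3)A 2/3 satisfied · (5,4)B 1/3 not · (5,5)A 1/2 satisfied
For instance (1,2) has only 0/1 same-type neighbors, below 1/2.

No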